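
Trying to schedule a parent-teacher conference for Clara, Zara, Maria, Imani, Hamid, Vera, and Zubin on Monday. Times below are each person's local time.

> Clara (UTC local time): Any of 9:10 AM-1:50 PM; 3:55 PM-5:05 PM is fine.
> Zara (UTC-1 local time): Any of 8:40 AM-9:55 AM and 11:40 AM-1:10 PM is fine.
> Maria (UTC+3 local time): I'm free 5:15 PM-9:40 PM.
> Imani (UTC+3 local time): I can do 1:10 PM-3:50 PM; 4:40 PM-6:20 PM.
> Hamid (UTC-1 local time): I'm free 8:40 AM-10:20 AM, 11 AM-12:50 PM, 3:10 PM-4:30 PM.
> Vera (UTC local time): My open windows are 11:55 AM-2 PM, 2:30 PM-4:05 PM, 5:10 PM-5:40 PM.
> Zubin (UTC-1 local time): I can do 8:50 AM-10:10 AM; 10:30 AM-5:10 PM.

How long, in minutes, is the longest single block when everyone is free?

0

Clara in UTC: 09:10-13:50, 15:55-17:05.
Zara in UTC: 09:40-10:55, 12:40-14:10 (add 1h to convert from UTC-1).
Maria in UTC: 14:15-18:40 (subtract 3h to convert from UTC+3).
Imani in UTC: 10:10-12:50, 13:40-15:20 (subtract 3h to convert from UTC+3).
Hamid in UTC: 09:40-11:20, 12:00-13:50, 16:10-17:30 (add 1h to convert from UTC-1).
Vera in UTC: 11:55-14:00, 14:30-16:05, 17:10-17:40.
Zubin in UTC: 09:50-11:10, 11:30-18:10 (add 1h to convert from UTC-1).
Clara ∩ Zara: 09:40-10:55, 12:40-13:50.
Clara ∩ Zara ∩ Maria: ∅.
Clara ∩ Zara ∩ Maria ∩ Imani: ∅.
Clara ∩ Zara ∩ Maria ∩ Imani ∩ Hamid: ∅.
Clara ∩ Zara ∩ Maria ∩ Imani ∩ Hamid ∩ Vera: ∅.
Clara ∩ Zara ∩ Maria ∩ Imani ∩ Hamid ∩ Vera ∩ Zubin: ∅.
There is no time when everyone is free.
No common window exists, so the longest block is 0 minutes.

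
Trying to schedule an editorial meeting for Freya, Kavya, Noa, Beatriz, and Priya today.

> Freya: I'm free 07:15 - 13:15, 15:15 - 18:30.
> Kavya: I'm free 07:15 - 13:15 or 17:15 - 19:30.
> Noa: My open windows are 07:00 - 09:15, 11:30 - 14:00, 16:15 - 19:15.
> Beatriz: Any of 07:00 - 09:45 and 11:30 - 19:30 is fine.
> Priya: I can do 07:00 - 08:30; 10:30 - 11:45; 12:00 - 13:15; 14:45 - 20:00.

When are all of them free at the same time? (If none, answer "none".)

07:15-08:30, 11:30-11:45, 12:00-13:15, 17:15-18:30

Freya ∩ Kavya: 07:15-13:15, 17:15-18:30.
Freya ∩ Kavya ∩ Noa: 07:15-09:15, 11:30-13:15, 17:15-18:30.
Freya ∩ Kavya ∩ Noa ∩ Beatriz: 07:15-09:15, 11:30-13:15, 17:15-18:30.
Freya ∩ Kavya ∩ Noa ∩ Beatriz ∩ Priya: 07:15-08:30, 11:30-11:45, 12:00-13:15, 17:15-18:30.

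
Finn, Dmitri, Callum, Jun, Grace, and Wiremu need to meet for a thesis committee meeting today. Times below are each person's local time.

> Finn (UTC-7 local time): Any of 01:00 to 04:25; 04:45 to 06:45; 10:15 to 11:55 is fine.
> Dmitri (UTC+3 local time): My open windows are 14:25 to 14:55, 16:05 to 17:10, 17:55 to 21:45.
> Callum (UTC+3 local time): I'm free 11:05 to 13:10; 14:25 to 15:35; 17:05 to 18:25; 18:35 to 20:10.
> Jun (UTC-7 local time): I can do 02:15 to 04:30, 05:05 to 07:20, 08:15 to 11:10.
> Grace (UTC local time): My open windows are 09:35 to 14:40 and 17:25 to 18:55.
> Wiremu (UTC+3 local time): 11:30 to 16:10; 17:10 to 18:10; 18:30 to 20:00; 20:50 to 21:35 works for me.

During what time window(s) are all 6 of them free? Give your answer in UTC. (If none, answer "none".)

Finn in UTC: 08:00-11:25, 11:45-13:45, 17:15-18:55 (add 7h to convert from UTC-7).
Dmitri in UTC: 11:25-11:55, 13:05-14:10, 14:55-18:45 (subtract 3h to convert from UTC+3).
Callum in UTC: 08:05-10:10, 11:25-12:35, 14:05-15:25, 15:35-17:10 (subtract 3h to convert from UTC+3).
Jun in UTC: 09:15-11:30, 12:05-14:20, 15:15-18:10 (add 7h to convert from UTC-7).
Grace in UTC: 09:35-14:40, 17:25-18:55.
Wiremu in UTC: 08:30-13:10, 14:10-15:10, 15:30-17:00, 17:50-18:35 (subtract 3h to convert from UTC+3).
Finn ∩ Dmitri: 11:45-11:55, 13:05-13:45, 17:15-18:45.
Finn ∩ Dmitri ∩ Callum: 11:45-11:55.
Finn ∩ Dmitri ∩ Callum ∩ Jun: ∅.
Finn ∩ Dmitri ∩ Callum ∩ Jun ∩ Grace: ∅.
Finn ∩ Dmitri ∩ Callum ∩ Jun ∩ Grace ∩ Wiremu: ∅.
There is no time when everyone is free.

none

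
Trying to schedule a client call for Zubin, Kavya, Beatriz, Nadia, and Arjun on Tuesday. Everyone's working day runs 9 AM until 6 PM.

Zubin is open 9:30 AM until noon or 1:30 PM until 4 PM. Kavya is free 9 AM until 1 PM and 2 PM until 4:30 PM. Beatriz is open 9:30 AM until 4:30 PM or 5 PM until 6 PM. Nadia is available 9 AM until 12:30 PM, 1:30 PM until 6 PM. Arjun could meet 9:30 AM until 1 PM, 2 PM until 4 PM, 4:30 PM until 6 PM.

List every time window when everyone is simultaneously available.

Zubin ∩ Kavya: 09:30-12:00, 14:00-16:00.
Zubin ∩ Kavya ∩ Beatriz: 09:30-12:00, 14:00-16:00.
Zubin ∩ Kavya ∩ Beatriz ∩ Nadia: 09:30-12:00, 14:00-16:00.
Zubin ∩ Kavya ∩ Beatriz ∩ Nadia ∩ Arjun: 09:30-12:00, 14:00-16:00.

09:30-12:00, 14:00-16:00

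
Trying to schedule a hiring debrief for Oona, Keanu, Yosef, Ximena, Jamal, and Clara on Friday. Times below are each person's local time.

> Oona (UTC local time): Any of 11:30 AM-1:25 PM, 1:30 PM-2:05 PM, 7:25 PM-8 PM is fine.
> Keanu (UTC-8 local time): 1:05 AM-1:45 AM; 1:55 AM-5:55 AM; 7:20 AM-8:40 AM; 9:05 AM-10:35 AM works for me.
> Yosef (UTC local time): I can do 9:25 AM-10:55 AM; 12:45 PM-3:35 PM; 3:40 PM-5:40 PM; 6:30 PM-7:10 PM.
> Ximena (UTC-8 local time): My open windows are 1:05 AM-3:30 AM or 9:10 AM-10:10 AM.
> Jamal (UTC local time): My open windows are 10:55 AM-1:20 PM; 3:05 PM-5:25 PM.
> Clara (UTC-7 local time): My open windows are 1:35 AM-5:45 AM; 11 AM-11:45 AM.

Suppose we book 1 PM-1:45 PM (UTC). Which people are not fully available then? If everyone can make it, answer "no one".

Oona in UTC: 11:30-13:25, 13:30-14:05, 19:25-20:00.
Keanu in UTC: 09:05-09:45, 09:55-13:55, 15:20-16:40, 17:05-18:35 (add 8h to convert from UTC-8).
Yosef in UTC: 09:25-10:55, 12:45-15:35, 15:40-17:40, 18:30-19:10.
Ximena in UTC: 09:05-11:30, 17:10-18:10 (add 8h to convert from UTC-8).
Jamal in UTC: 10:55-13:20, 15:05-17:25.
Clara in UTC: 08:35-12:45, 18:00-18:45 (add 7h to convert from UTC-7).
Oona: not fully free for 13:00-13:45. Keanu: free for 13:00-13:45. Yosef: free for 13:00-13:45. Ximena: not fully free for 13:00-13:45. Jamal: not fully free for 13:00-13:45. Clara: not fully free for 13:00-13:45.

Clara, Jamal, Oona, Ximena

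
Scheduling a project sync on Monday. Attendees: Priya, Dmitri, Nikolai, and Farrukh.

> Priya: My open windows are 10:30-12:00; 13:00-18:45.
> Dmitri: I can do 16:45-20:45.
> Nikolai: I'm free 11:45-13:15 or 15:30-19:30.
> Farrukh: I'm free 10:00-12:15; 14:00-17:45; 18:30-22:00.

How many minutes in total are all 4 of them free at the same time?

Priya ∩ Dmitri: 16:45-18:45.
Priya ∩ Dmitri ∩ Nikolai: 16:45-18:45.
Priya ∩ Dmitri ∩ Nikolai ∩ Farrukh: 16:45-17:45, 18:30-18:45.
Those are the intersection windows.
Summing the common windows: 60 + 15 = 75 minutes.

75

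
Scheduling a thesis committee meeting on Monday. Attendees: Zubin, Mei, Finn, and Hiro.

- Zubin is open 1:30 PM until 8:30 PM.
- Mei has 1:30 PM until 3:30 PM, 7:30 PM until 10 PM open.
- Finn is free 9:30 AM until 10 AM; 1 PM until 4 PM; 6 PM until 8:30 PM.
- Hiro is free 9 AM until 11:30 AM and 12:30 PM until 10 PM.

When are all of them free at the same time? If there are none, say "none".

Zubin ∩ Mei: 13:30-15:30, 19:30-20:30.
Zubin ∩ Mei ∩ Finn: 13:30-15:30, 19:30-20:30.
Zubin ∩ Mei ∩ Finn ∩ Hiro: 13:30-15:30, 19:30-20:30.
So the common availability across everyone is 13:30-15:30, 19:30-20:30.

13:30-15:30, 19:30-20:30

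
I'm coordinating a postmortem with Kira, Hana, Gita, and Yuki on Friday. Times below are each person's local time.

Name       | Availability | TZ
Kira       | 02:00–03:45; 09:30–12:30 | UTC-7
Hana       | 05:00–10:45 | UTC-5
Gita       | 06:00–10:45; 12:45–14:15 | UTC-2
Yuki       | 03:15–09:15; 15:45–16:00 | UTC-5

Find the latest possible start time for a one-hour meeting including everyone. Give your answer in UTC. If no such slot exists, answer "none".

none

Kira in UTC: 09:00-10:45, 16:30-19:30 (add 7h to convert from UTC-7).
Hana in UTC: 10:00-15:45 (add 5h to convert from UTC-5).
Gita in UTC: 08:00-12:45, 14:45-16:15 (add 2h to convert from UTC-2).
Yuki in UTC: 08:15-14:15, 20:45-21:00 (add 5h to convert from UTC-5).
Kira ∩ Hana: 10:00-10:45.
Kira ∩ Hana ∩ Gita: 10:00-10:45.
Kira ∩ Hana ∩ Gita ∩ Yuki: 10:00-10:45.
No common window is at least 60 minutes long.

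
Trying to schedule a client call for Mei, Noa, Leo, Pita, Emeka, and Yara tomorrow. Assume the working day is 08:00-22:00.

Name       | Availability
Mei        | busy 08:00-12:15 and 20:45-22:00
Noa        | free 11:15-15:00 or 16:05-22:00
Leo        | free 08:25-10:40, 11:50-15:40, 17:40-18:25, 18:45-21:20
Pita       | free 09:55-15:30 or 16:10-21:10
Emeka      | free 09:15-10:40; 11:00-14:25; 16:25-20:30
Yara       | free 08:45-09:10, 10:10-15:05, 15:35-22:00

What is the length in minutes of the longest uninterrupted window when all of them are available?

Mei free: 12:15-20:45 (invert busy blocks within the working day).
Noa free: 11:15-15:00, 16:05-22:00.
Leo free: 08:25-10:40, 11:50-15:40, 17:40-18:25, 18:45-21:20.
Pita free: 09:55-15:30, 16:10-21:10.
Emeka free: 09:15-10:40, 11:00-14:25, 16:25-20:30.
Yara free: 08:45-09:10, 10:10-15:05, 15:35-22:00.
Mei ∩ Noa: 12:15-15:00, 16:05-20:45.
Mei ∩ Noa ∩ Leo: 12:15-15:00, 17:40-18:25, 18:45-20:45.
Mei ∩ Noa ∩ Leo ∩ Pita: 12:15-15:00, 17:40-18:25, 18:45-20:45.
Mei ∩ Noa ∩ Leo ∩ Pita ∩ Emeka: 12:15-14:25, 17:40-18:25, 18:45-20:30.
Mei ∩ Noa ∩ Leo ∩ Pita ∩ Emeka ∩ Yara: 12:15-14:25, 17:40-18:25, 18:45-20:30.
Those are the intersection windows.
The longest is 12:15-14:25 at 130 minutes.

130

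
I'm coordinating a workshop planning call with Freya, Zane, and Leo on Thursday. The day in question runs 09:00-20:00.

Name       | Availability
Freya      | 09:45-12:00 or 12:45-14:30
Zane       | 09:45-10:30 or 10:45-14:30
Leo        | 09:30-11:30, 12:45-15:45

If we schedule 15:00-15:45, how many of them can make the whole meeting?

1

Leo can make the full 15:00-15:45 slot — that's 1.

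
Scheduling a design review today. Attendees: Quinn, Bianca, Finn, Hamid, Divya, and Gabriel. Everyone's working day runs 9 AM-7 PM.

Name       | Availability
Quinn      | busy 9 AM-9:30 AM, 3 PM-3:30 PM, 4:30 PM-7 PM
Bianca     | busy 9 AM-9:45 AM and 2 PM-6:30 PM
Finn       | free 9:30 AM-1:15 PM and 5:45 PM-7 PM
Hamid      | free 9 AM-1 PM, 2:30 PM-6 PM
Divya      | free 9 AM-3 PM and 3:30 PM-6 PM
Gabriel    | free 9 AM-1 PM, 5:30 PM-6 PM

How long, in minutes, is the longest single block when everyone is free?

Quinn free: 09:30-15:00, 15:30-16:30 (invert busy blocks within the working day).
Bianca free: 09:45-14:00, 18:30-19:00 (invert busy blocks within the working day).
Finn free: 09:30-13:15, 17:45-19:00.
Hamid free: 09:00-13:00, 14:30-18:00.
Divya free: 09:00-15:00, 15:30-18:00.
Gabriel free: 09:00-13:00, 17:30-18:00.
Quinn ∩ Bianca: 09:45-14:00.
Quinn ∩ Bianca ∩ Finn: 09:45-13:15.
Quinn ∩ Bianca ∩ Finn ∩ Hamid: 09:45-13:00.
Quinn ∩ Bianca ∩ Finn ∩ Hamid ∩ Divya: 09:45-13:00.
Quinn ∩ Bianca ∩ Finn ∩ Hamid ∩ Divya ∩ Gabriel: 09:45-13:00.
The longest is 09:45-13:00 at 195 minutes.

195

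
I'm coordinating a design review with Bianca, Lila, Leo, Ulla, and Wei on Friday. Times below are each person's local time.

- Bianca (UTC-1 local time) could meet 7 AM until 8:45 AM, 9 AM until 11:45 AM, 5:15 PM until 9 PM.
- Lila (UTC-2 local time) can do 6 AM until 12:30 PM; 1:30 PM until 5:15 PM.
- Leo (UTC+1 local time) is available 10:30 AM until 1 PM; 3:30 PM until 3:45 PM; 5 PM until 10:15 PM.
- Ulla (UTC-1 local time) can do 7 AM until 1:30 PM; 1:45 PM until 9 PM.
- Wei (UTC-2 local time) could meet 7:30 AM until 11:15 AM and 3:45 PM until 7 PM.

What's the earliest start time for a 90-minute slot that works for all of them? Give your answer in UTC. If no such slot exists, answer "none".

Bianca in UTC: 08:00-09:45, 10:00-12:45, 18:15-22:00 (add 1h to convert from UTC-1).
Lila in UTC: 08:00-14:30, 15:30-19:15 (add 2h to convert from UTC-2).
Leo in UTC: 09:30-12:00, 14:30-14:45, 16:00-21:15 (subtract 1h to convert from UTC+1).
Ulla in UTC: 08:00-14:30, 14:45-22:00 (add 1h to convert from UTC-1).
Wei in UTC: 09:30-13:15, 17:45-21:00 (add 2h to convert from UTC-2).
Bianca ∩ Lila: 08:00-09:45, 10:00-12:45, 18:15-19:15.
Bianca ∩ Lila ∩ Leo: 09:30-09:45, 10:00-12:00, 18:15-19:15.
Bianca ∩ Lila ∩ Leo ∩ Ulla: 09:30-09:45, 10:00-12:00, 18:15-19:15.
Bianca ∩ Lila ∩ Leo ∩ Ulla ∩ Wei: 09:30-09:45, 10:00-12:00, 18:15-19:15.
The first common window of at least 90 minutes is 10:00-12:00, so the earliest start is 10:00.

10:00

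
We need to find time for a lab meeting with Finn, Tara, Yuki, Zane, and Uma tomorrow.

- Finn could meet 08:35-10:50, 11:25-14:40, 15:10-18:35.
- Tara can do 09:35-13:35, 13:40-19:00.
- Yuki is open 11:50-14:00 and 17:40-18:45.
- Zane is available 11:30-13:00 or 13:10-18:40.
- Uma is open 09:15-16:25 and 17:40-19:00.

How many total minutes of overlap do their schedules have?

Finn ∩ Tara: 09:35-10:50, 11:25-13:35, 13:40-14:40, 15:10-18:35.
Finn ∩ Tara ∩ Yuki: 11:50-13:35, 13:40-14:00, 17:40-18:35.
Finn ∩ Tara ∩ Yuki ∩ Zane: 11:50-13:00, 13:10-13:35, 13:40-14:00, 17:40-18:35.
Finn ∩ Tara ∩ Yuki ∩ Zane ∩ Uma: 11:50-13:00, 13:10-13:35, 13:40-14:00, 17:40-18:35.
Summing the common windows: 70 + 25 + 20 + 55 = 170 minutes.

170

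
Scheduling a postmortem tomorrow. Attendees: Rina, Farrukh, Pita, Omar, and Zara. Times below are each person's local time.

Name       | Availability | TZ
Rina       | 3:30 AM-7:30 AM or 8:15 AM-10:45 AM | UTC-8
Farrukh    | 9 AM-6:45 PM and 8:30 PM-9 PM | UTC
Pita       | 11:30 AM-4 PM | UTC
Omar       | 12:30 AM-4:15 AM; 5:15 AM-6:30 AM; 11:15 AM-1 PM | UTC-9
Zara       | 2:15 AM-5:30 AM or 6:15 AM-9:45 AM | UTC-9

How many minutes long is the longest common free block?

Rina in UTC: 11:30-15:30, 16:15-18:45 (add 8h to convert from UTC-8).
Farrukh in UTC: 09:00-18:45, 20:30-21:00.
Pita in UTC: 11:30-16:00.
Omar in UTC: 09:30-13:15, 14:15-15:30, 20:15-22:00 (add 9h to convert from UTC-9).
Zara in UTC: 11:15-14:30, 15:15-18:45 (add 9h to convert from UTC-9).
Rina ∩ Farrukh: 11:30-15:30, 16:15-18:45.
Rina ∩ Farrukh ∩ Pita: 11:30-15:30.
Rina ∩ Farrukh ∩ Pita ∩ Omar: 11:30-13:15, 14:15-15:30.
Rina ∩ Farrukh ∩ Pita ∩ Omar ∩ Zara: 11:30-13:15, 14:15-14:30, 15:15-15:30.
The longest is 11:30-13:15 at 105 minutes.

105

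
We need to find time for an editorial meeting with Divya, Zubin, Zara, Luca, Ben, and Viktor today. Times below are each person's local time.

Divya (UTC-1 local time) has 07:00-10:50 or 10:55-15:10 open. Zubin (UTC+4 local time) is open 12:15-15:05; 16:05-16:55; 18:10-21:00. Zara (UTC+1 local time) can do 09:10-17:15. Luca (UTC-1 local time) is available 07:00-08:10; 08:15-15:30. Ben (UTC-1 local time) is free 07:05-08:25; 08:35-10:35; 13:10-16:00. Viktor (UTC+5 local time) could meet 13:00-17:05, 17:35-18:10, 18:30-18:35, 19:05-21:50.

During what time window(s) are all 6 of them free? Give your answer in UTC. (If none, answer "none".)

Divya in UTC: 08:00-11:50, 11:55-16:10 (add 1h to convert from UTC-1).
Zubin in UTC: 08:15-11:05, 12:05-12:55, 14:10-17:00 (subtract 4h to convert from UTC+4).
Zara in UTC: 08:10-16:15 (subtract 1h to convert from UTC+1).
Luca in UTC: 08:00-09:10, 09:15-16:30 (add 1h to convert from UTC-1).
Ben in UTC: 08:05-09:25, 09:35-11:35, 14:10-17:00 (add 1h to convert from UTC-1).
Viktor in UTC: 08:00-12:05, 12:35-13:10, 13:30-13:35, 14:05-16:50 (subtract 5h to convert from UTC+5).
Divya ∩ Zubin: 08:15-11:05, 12:05-12:55, 14:10-16:10.
Divya ∩ Zubin ∩ Zara: 08:15-11:05, 12:05-12:55, 14:10-16:10.
Divya ∩ Zubin ∩ Zara ∩ Luca: 08:15-09:10, 09:15-11:05, 12:05-12:55, 14:10-16:10.
Divya ∩ Zubin ∩ Zara ∩ Luca ∩ Ben: 08:15-09:10, 09:15-09:25, 09:35-11:05, 14:10-16:10.
Divya ∩ Zubin ∩ Zara ∩ Luca ∩ Ben ∩ Viktor: 08:15-09:10, 09:15-09:25, 09:35-11:05, 14:10-16:10.

08:15-09:10, 09:15-09:25, 09:35-11:05, 14:10-16:10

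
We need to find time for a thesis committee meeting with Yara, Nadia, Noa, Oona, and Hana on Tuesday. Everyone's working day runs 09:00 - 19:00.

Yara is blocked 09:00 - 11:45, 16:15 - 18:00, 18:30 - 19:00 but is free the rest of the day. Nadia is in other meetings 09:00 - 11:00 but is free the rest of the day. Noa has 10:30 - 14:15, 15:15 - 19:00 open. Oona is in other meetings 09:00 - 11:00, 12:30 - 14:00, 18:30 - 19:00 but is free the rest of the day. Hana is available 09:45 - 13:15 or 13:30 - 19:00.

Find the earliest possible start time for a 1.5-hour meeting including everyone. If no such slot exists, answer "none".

Yara free: 11:45-16:15, 18:00-18:30 (invert busy blocks within the working day).
Nadia free: 11:00-19:00 (invert busy blocks within the working day).
Noa free: 10:30-14:15, 15:15-19:00.
Oona free: 11:00-12:30, 14:00-18:30 (invert busy blocks within the working day).
Hana free: 09:45-13:15, 13:30-19:00.
Yara ∩ Nadia: 11:45-16:15, 18:00-18:30.
Yara ∩ Nadia ∩ Noa: 11:45-14:15, 15:15-16:15, 18:00-18:30.
Yara ∩ Nadia ∩ Noa ∩ Oona: 11:45-12:30, 14:00-14:15, 15:15-16:15, 18:00-18:30.
Yara ∩ Nadia ∩ Noa ∩ Oona ∩ Hana: 11:45-12:30, 14:00-14:15, 15:15-16:15, 18:00-18:30.
No common window is at least 90 minutes long.

none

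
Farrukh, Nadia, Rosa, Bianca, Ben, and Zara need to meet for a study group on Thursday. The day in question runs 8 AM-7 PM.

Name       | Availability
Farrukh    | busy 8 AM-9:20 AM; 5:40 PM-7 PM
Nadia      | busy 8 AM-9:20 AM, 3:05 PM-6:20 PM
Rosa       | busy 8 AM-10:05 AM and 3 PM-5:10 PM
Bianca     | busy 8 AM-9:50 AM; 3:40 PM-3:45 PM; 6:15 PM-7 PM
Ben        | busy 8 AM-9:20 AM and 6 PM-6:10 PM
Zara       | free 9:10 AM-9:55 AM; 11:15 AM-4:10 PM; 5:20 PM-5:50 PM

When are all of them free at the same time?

Farrukh free: 09:20-17:40 (invert busy blocks within the working day).
Nadia free: 09:20-15:05, 18:20-19:00 (invert busy blocks within the working day).
Rosa free: 10:05-15:00, 17:10-19:00 (invert busy blocks within the working day).
Bianca free: 09:50-15:40, 15:45-18:15 (invert busy blocks within the working day).
Ben free: 09:20-18:00, 18:10-19:00 (invert busy blocks within the working day).
Zara free: 09:10-09:55, 11:15-16:10, 17:20-17:50.
Farrukh ∩ Nadia: 09:20-15:05.
Farrukh ∩ Nadia ∩ Rosa: 10:05-15:00.
Farrukh ∩ Nadia ∩ Rosa ∩ Bianca: 10:05-15:00.
Farrukh ∩ Nadia ∩ Rosa ∩ Bianca ∩ Ben: 10:05-15:00.
Farrukh ∩ Nadia ∩ Rosa ∩ Bianca ∩ Ben ∩ Zara: 11:15-15:00.
So the common availability across everyone is 11:15-15:00.

11:15-15:00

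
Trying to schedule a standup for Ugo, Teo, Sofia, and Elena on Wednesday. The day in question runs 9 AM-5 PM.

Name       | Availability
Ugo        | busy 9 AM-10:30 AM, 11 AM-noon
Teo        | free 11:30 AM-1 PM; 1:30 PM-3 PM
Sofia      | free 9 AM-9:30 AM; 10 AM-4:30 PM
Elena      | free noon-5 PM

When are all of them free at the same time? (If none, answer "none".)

12:00-13:00, 13:30-15:00

Ugo free: 10:30-11:00, 12:00-17:00 (invert busy blocks within the working day).
Teo free: 11:30-13:00, 13:30-15:00.
Sofia free: 09:00-09:30, 10:00-16:30.
Elena free: 12:00-17:00.
Ugo ∩ Teo: 12:00-13:00, 13:30-15:00.
Ugo ∩ Teo ∩ Sofia: 12:00-13:00, 13:30-15:00.
Ugo ∩ Teo ∩ Sofia ∩ Elena: 12:00-13:00, 13:30-15:00.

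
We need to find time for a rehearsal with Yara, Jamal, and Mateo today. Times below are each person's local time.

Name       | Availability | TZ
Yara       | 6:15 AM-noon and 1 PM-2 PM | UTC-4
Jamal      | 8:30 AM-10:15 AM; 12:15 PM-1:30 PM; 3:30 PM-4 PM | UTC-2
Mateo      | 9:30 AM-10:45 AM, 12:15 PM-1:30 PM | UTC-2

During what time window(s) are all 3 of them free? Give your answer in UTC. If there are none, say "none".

11:30-12:15, 14:15-15:30

Yara in UTC: 10:15-16:00, 17:00-18:00 (add 4h to convert from UTC-4).
Jamal in UTC: 10:30-12:15, 14:15-15:30, 17:30-18:00 (add 2h to convert from UTC-2).
Mateo in UTC: 11:30-12:45, 14:15-15:30 (add 2h to convert from UTC-2).
Yara ∩ Jamal: 10:30-12:15, 14:15-15:30, 17:30-18:00.
Yara ∩ Jamal ∩ Mateo: 11:30-12:15, 14:15-15:30.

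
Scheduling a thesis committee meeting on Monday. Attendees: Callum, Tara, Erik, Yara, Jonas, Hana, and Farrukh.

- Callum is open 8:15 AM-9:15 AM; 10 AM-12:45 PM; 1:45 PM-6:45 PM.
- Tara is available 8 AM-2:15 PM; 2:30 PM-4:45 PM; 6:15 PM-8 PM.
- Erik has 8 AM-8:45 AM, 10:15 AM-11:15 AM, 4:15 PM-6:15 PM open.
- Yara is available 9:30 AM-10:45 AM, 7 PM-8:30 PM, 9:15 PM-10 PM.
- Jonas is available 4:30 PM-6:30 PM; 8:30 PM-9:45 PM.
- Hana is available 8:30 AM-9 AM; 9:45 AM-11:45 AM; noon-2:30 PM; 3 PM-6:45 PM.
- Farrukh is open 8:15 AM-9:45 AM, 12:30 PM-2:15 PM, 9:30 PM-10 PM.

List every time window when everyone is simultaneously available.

Callum ∩ Tara: 08:15-09:15, 10:00-12:45, 13:45-14:15, 14:30-16:45, 18:15-18:45.
Callum ∩ Tara ∩ Erik: 08:15-08:45, 10:15-11:15, 16:15-16:45.
Callum ∩ Tara ∩ Erik ∩ Yara: 10:15-10:45.
Callum ∩ Tara ∩ Erik ∩ Yara ∩ Jonas: ∅.
Callum ∩ Tara ∩ Erik ∩ Yara ∩ Jonas ∩ Hana: ∅.
Callum ∩ Tara ∩ Erik ∩ Yara ∩ Jonas ∩ Hana ∩ Farrukh: ∅.
There is no time when everyone is free.

none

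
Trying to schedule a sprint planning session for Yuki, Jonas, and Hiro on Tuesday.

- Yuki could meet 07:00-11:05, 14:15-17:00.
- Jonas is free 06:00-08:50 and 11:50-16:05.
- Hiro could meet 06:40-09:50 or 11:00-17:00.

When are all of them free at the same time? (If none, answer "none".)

Yuki ∩ Jonas: 07:00-08:50, 14:15-16:05.
Yuki ∩ Jonas ∩ Hiro: 07:00-08:50, 14:15-16:05.
Those are the intersection windows.

07:00-08:50, 14:15-16:05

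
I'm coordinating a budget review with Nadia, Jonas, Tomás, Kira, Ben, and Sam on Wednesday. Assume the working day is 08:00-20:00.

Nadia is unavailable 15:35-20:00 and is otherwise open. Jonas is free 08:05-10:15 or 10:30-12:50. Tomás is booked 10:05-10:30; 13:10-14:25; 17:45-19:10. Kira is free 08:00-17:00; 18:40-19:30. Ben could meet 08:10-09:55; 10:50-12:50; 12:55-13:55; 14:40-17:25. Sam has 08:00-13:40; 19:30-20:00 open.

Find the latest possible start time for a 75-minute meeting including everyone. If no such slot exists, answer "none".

11:35

Nadia free: 08:00-15:35 (invert busy blocks within the working day).
Jonas free: 08:05-10:15, 10:30-12:50.
Tomás free: 08:00-10:05, 10:30-13:10, 14:25-17:45, 19:10-20:00 (invert busy blocks within the working day).
Kira free: 08:00-17:00, 18:40-19:30.
Ben free: 08:10-09:55, 10:50-12:50, 12:55-13:55, 14:40-17:25.
Sam free: 08:00-13:40, 19:30-20:00.
Nadia ∩ Jonas: 08:05-10:15, 10:30-12:50.
Nadia ∩ Jonas ∩ Tomás: 08:05-10:05, 10:30-12:50.
Nadia ∩ Jonas ∩ Tomás ∩ Kira: 08:05-10:05, 10:30-12:50.
Nadia ∩ Jonas ∩ Tomás ∩ Kira ∩ Ben: 08:10-09:55, 10:50-12:50.
Nadia ∩ Jonas ∩ Tomás ∩ Kira ∩ Ben ∩ Sam: 08:10-09:55, 10:50-12:50.
The last common window of at least 75 minutes is 10:50-12:50; a 75-minute meeting can start as late as 11:35 and still end by 12:50.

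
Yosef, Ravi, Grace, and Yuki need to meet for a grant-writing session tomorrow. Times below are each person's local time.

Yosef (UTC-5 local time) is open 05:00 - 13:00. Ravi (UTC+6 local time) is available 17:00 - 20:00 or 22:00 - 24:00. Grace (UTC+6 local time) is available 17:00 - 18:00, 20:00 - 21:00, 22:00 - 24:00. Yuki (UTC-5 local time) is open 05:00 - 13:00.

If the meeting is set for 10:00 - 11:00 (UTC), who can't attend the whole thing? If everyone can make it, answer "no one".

Yosef in UTC: 10:00-18:00 (add 5h to convert from UTC-5).
Ravi in UTC: 11:00-14:00, 16:00-18:00 (subtract 6h to convert from UTC+6).
Grace in UTC: 11:00-12:00, 14:00-15:00, 16:00-18:00 (subtract 6h to convert from UTC+6).
Yuki in UTC: 10:00-18:00 (add 5h to convert from UTC-5).
Yosef: free for 10:00-11:00. Ravi: not fully free for 10:00-11:00. Grace: not fully free for 10:00-11:00. Yuki: free for 10:00-11:00.

Grace, Ravi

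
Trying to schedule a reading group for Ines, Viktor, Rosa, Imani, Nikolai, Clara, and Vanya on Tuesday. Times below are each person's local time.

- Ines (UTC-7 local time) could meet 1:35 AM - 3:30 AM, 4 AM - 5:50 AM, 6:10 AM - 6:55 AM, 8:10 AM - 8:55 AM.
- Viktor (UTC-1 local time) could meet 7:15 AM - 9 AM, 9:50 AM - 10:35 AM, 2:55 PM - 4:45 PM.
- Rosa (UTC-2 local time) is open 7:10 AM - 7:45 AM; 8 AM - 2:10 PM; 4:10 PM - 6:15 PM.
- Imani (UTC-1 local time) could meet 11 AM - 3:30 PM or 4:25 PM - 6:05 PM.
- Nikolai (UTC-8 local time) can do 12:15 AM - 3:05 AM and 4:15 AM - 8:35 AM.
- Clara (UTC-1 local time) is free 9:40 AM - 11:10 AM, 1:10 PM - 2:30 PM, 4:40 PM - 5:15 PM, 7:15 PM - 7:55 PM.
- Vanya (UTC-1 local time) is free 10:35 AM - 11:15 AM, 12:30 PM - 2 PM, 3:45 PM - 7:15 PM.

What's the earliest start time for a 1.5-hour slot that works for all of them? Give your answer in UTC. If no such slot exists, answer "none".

Ines in UTC: 08:35-10:30, 11:00-12:50, 13:10-13:55, 15:10-15:55 (add 7h to convert from UTC-7).
Viktor in UTC: 08:15-10:00, 10:50-11:35, 15:55-17:45 (add 1h to convert from UTC-1).
Rosa in UTC: 09:10-09:45, 10:00-16:10, 18:10-20:15 (add 2h to convert from UTC-2).
Imani in UTC: 12:00-16:30, 17:25-19:05 (add 1h to convert from UTC-1).
Nikolai in UTC: 08:15-11:05, 12:15-16:35 (add 8h to convert from UTC-8).
Clara in UTC: 10:40-12:10, 14:10-15:30, 17:40-18:15, 20:15-20:55 (add 1h to convert from UTC-1).
Vanya in UTC: 11:35-12:15, 13:30-15:00, 16:45-20:15 (add 1h to convert from UTC-1).
Ines ∩ Viktor: 08:35-10:00, 11:00-11:35.
Ines ∩ Viktor ∩ Rosa: 09:10-09:45, 11:00-11:35.
Ines ∩ Viktor ∩ Rosa ∩ Imani: ∅.
Ines ∩ Viktor ∩ Rosa ∩ Imani ∩ Nikolai: ∅.
Ines ∩ Viktor ∩ Rosa ∩ Imani ∩ Nikolai ∩ Clara: ∅.
Ines ∩ Viktor ∩ Rosa ∩ Imani ∩ Nikolai ∩ Clara ∩ Vanya: ∅.
There is no time when everyone is free.
No common window is at least 90 minutes long.

none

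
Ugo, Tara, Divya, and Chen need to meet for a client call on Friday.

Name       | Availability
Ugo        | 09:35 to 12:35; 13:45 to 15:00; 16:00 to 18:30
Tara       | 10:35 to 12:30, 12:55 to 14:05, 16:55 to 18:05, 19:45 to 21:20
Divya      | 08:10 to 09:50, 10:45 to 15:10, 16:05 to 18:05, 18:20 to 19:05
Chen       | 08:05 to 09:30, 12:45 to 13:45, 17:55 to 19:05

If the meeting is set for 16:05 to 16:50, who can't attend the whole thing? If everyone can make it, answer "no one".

Ugo: free for 16:05-16:50. Tara: not fully free for 16:05-16:50. Divya: free for 16:05-16:50. Chen: not fully free for 16:05-16:50.

Chen, Tara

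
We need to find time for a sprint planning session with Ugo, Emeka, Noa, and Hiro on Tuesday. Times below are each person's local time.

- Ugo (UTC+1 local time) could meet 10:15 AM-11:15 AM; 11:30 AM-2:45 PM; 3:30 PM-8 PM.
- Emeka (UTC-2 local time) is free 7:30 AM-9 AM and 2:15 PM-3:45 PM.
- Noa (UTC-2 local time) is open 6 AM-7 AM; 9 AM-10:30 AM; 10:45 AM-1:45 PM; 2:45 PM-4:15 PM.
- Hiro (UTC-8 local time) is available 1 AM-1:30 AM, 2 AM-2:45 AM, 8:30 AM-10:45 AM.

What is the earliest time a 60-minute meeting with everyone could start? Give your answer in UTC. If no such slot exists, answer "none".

Ugo in UTC: 09:15-10:15, 10:30-13:45, 14:30-19:00 (subtract 1h to convert from UTC+1).
Emeka in UTC: 09:30-11:00, 16:15-17:45 (add 2h to convert from UTC-2).
Noa in UTC: 08:00-09:00, 11:00-12:30, 12:45-15:45, 16:45-18:15 (add 2h to convert from UTC-2).
Hiro in UTC: 09:00-09:30, 10:00-10:45, 16:30-18:45 (add 8h to convert from UTC-8).
Ugo ∩ Emeka: 09:30-10:15, 10:30-11:00, 16:15-17:45.
Ugo ∩ Emeka ∩ Noa: 16:45-17:45.
Ugo ∩ Emeka ∩ Noa ∩ Hiro: 16:45-17:45.
The first common window of at least 60 minutes is 16:45-17:45, so the earliest start is 16:45.

16:45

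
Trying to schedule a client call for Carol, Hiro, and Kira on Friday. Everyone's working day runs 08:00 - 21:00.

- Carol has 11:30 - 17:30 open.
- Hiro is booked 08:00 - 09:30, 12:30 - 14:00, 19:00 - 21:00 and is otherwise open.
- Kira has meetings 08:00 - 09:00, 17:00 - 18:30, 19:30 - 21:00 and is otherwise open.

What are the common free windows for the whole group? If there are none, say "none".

Carol free: 11:30-17:30.
Hiro free: 09:30-12:30, 14:00-19:00 (invert busy blocks within the working day).
Kira free: 09:00-17:00, 18:30-19:30 (invert busy blocks within the working day).
Carol ∩ Hiro: 11:30-12:30, 14:00-17:30.
Carol ∩ Hiro ∩ Kira: 11:30-12:30, 14:00-17:00.

11:30-12:30, 14:00-17:00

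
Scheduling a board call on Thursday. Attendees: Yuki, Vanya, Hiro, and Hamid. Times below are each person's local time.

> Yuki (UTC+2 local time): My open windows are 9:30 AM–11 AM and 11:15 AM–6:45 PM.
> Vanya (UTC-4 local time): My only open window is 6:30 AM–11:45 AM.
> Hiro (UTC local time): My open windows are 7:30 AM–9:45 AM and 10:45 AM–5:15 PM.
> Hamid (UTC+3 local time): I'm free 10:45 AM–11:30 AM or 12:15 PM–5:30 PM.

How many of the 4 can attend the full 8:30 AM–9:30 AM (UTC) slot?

1

Yuki in UTC: 07:30-09:00, 09:15-16:45 (subtract 2h to convert from UTC+2).
Vanya in UTC: 10:30-15:45 (add 4h to convert from UTC-4).
Hiro in UTC: 07:30-09:45, 10:45-17:15.
Hamid in UTC: 07:45-08:30, 09:15-14:30 (subtract 3h to convert from UTC+3).
Hiro can make the full 08:30-09:30 slot — that's 1.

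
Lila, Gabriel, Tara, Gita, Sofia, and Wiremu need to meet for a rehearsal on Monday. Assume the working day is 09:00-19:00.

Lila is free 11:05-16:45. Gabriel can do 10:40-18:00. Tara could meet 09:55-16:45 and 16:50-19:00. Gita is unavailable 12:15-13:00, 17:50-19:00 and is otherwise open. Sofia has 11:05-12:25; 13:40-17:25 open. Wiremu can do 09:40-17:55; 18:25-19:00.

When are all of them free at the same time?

11:05-12:15, 13:40-16:45

Lila free: 11:05-16:45.
Gabriel free: 10:40-18:00.
Tara free: 09:55-16:45, 16:50-19:00.
Gita free: 09:00-12:15, 13:00-17:50 (invert busy blocks within the working day).
Sofia free: 11:05-12:25, 13:40-17:25.
Wiremu free: 09:40-17:55, 18:25-19:00.
Lila ∩ Gabriel: 11:05-16:45.
Lila ∩ Gabriel ∩ Tara: 11:05-16:45.
Lila ∩ Gabriel ∩ Tara ∩ Gita: 11:05-12:15, 13:00-16:45.
Lila ∩ Gabriel ∩ Tara ∩ Gita ∩ Sofia: 11:05-12:15, 13:40-16:45.
Lila ∩ Gabriel ∩ Tara ∩ Gita ∩ Sofia ∩ Wiremu: 11:05-12:15, 13:40-16:45.
Those are the intersection windows.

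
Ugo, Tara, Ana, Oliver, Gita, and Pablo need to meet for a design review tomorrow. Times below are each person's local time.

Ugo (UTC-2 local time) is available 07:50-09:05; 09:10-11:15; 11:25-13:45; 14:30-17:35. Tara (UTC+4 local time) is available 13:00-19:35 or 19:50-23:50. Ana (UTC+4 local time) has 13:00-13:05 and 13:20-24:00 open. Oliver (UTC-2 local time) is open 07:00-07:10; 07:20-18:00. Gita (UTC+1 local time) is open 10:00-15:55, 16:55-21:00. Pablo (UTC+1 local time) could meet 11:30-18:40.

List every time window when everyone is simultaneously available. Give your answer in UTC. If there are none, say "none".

Ugo in UTC: 09:50-11:05, 11:10-13:15, 13:25-15:45, 16:30-19:35 (add 2h to convert from UTC-2).
Tara in UTC: 09:00-15:35, 15:50-19:50 (subtract 4h to convert from UTC+4).
Ana in UTC: 09:00-09:05, 09:20-20:00 (subtract 4h to convert from UTC+4).
Oliver in UTC: 09:00-09:10, 09:20-20:00 (add 2h to convert from UTC-2).
Gita in UTC: 09:00-14:55, 15:55-20:00 (subtract 1h to convert from UTC+1).
Pablo in UTC: 10:30-17:40 (subtract 1h to convert from UTC+1).
Ugo ∩ Tara: 09:50-11:05, 11:10-13:15, 13:25-15:35, 16:30-19:35.
Ugo ∩ Tara ∩ Ana: 09:50-11:05, 11:10-13:15, 13:25-15:35, 16:30-19:35.
Ugo ∩ Tara ∩ Ana ∩ Oliver: 09:50-11:05, 11:10-13:15, 13:25-15:35, 16:30-19:35.
Ugo ∩ Tara ∩ Ana ∩ Oliver ∩ Gita: 09:50-11:05, 11:10-13:15, 13:25-14:55, 16:30-19:35.
Ugo ∩ Tara ∩ Ana ∩ Oliver ∩ Gita ∩ Pablo: 10:30-11:05, 11:10-13:15, 13:25-14:55, 16:30-17:40.

10:30-11:05, 11:10-13:15, 13:25-14:55, 16:30-17:40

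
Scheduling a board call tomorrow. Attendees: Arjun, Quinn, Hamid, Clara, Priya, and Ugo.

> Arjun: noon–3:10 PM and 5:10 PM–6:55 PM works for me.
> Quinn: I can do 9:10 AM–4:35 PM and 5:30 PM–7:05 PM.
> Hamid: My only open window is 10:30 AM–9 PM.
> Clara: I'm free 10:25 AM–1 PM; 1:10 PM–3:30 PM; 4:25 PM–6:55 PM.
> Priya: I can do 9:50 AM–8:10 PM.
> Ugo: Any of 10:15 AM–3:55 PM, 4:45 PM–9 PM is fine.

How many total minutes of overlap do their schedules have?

Arjun ∩ Quinn: 12:00-15:10, 17:30-18:55.
Arjun ∩ Quinn ∩ Hamid: 12:00-15:10, 17:30-18:55.
Arjun ∩ Quinn ∩ Hamid ∩ Clara: 12:00-13:00, 13:10-15:10, 17:30-18:55.
Arjun ∩ Quinn ∩ Hamid ∩ Clara ∩ Priya: 12:00-13:00, 13:10-15:10, 17:30-18:55.
Arjun ∩ Quinn ∩ Hamid ∩ Clara ∩ Priya ∩ Ugo: 12:00-13:00, 13:10-15:10, 17:30-18:55.
So the common availability across everyone is 12:00-13:00, 13:10-15:10, 17:30-18:55.
Summing the common windows: 60 + 120 + 85 = 265 minutes.

265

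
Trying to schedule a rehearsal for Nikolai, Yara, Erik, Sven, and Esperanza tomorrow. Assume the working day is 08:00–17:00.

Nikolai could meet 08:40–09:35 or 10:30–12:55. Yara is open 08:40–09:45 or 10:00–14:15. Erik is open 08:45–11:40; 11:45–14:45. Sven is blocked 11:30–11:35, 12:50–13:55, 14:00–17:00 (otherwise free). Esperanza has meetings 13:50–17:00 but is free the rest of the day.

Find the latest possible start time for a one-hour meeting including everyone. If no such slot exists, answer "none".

11:50

Nikolai free: 08:40-09:35, 10:30-12:55.
Yara free: 08:40-09:45, 10:00-14:15.
Erik free: 08:45-11:40, 11:45-14:45.
Sven free: 08:00-11:30, 11:35-12:50, 13:55-14:00 (invert busy blocks within the working day).
Esperanza free: 08:00-13:50 (invert busy blocks within the working day).
Nikolai ∩ Yara: 08:40-09:35, 10:30-12:55.
Nikolai ∩ Yara ∩ Erik: 08:45-09:35, 10:30-11:40, 11:45-12:55.
Nikolai ∩ Yara ∩ Erik ∩ Sven: 08:45-09:35, 10:30-11:30, 11:35-11:40, 11:45-12:50.
Nikolai ∩ Yara ∩ Erik ∩ Sven ∩ Esperanza: 08:45-09:35, 10:30-11:30, 11:35-11:40, 11:45-12:50.
The last common window of at least 60 minutes is 11:45-12:50; a 60-minute meeting can start as late as 11:50 and still end by 12:50.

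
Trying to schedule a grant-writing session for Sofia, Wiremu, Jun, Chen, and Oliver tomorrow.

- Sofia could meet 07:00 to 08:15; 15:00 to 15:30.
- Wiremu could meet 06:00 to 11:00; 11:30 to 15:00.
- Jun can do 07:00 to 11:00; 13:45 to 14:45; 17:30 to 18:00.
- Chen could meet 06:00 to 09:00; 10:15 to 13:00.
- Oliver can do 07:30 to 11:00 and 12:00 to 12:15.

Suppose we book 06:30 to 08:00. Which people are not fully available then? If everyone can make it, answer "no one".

Sofia: not fully free for 06:30-08:00. Wiremu: free for 06:30-08:00. Jun: not fully free for 06:30-08:00. Chen: free for 06:30-08:00. Oliver: not fully free for 06:30-08:00.

Jun, Oliver, Sofia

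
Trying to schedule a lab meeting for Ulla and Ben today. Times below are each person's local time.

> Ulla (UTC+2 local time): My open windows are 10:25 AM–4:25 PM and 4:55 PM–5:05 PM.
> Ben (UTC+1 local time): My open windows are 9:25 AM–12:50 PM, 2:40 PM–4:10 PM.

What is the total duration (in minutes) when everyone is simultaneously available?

Ulla in UTC: 08:25-14:25, 14:55-15:05 (subtract 2h to convert from UTC+2).
Ben in UTC: 08:25-11:50, 13:40-15:10 (subtract 1h to convert from UTC+1).
Ulla ∩ Ben: 08:25-11:50, 13:40-14:25, 14:55-15:05.
Summing the common windows: 205 + 45 + 10 = 260 minutes.

260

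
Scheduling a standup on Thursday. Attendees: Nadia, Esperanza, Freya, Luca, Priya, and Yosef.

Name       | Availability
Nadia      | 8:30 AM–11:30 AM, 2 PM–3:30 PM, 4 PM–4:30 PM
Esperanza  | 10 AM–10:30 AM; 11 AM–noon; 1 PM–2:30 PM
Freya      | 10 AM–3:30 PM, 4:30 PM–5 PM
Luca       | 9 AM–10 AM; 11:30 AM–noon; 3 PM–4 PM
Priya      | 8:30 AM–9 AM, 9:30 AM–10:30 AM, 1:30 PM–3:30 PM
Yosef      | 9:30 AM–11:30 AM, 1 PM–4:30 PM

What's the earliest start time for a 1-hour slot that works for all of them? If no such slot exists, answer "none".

Nadia ∩ Esperanza: 10:00-10:30, 11:00-11:30, 14:00-14:30.
Nadia ∩ Esperanza ∩ Freya: 10:00-10:30, 11:00-11:30, 14:00-14:30.
Nadia ∩ Esperanza ∩ Freya ∩ Luca: ∅.
Nadia ∩ Esperanza ∩ Freya ∩ Luca ∩ Priya: ∅.
Nadia ∩ Esperanza ∩ Freya ∩ Luca ∩ Priya ∩ Yosef: ∅.
There is no time when everyone is free.
No common window is at least 60 minutes long.

none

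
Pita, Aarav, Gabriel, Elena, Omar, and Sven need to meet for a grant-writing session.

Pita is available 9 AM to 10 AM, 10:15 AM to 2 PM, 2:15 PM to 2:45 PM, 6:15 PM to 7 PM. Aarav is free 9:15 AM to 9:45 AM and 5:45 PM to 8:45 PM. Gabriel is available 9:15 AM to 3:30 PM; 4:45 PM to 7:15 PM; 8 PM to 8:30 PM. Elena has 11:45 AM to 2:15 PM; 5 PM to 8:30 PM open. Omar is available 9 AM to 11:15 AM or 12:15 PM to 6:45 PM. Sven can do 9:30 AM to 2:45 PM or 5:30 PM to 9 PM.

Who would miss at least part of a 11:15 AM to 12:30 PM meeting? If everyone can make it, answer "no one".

Aarav, Elena, Omar

Pita: free for 11:15-12:30. Aarav: not fully free for 11:15-12:30. Gabriel: free for 11:15-12:30. Elena: not fully free for 11:15-12:30. Omar: not fully free for 11:15-12:30. Sven: free for 11:15-12:30.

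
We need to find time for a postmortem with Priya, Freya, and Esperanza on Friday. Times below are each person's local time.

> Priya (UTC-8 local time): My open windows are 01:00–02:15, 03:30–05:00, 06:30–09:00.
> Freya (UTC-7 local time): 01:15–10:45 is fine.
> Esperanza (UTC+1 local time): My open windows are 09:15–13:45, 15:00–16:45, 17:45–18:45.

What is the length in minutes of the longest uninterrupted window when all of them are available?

75

Priya in UTC: 09:00-10:15, 11:30-13:00, 14:30-17:00 (add 8h to convert from UTC-8).
Freya in UTC: 08:15-17:45 (add 7h to convert from UTC-7).
Esperanza in UTC: 08:15-12:45, 14:00-15:45, 16:45-17:45 (subtract 1h to convert from UTC+1).
Priya ∩ Freya: 09:00-10:15, 11:30-13:00, 14:30-17:00.
Priya ∩ Freya ∩ Esperanza: 09:00-10:15, 11:30-12:45, 14:30-15:45, 16:45-17:00.
The longest is 09:00-10:15 at 75 minutes.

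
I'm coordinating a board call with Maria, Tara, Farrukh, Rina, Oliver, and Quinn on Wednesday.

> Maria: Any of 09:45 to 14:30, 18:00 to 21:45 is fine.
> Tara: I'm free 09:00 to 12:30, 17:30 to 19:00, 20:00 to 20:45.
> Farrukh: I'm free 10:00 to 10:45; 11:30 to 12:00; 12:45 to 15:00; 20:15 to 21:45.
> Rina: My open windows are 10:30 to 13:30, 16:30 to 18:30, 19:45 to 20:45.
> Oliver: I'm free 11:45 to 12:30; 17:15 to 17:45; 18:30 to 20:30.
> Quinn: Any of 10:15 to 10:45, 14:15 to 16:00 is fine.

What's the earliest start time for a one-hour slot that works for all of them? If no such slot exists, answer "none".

Maria ∩ Tara: 09:45-12:30, 18:00-19:00, 20:00-20:45.
Maria ∩ Tara ∩ Farrukh: 10:00-10:45, 11:30-12:00, 20:15-20:45.
Maria ∩ Tara ∩ Farrukh ∩ Rina: 10:30-10:45, 11:30-12:00, 20:15-20:45.
Maria ∩ Tara ∩ Farrukh ∩ Rina ∩ Oliver: 11:45-12:00, 20:15-20:30.
Maria ∩ Tara ∩ Farrukh ∩ Rina ∩ Oliver ∩ Quinn: ∅.
There is no time when everyone is free.
No common window is at least 60 minutes long.

none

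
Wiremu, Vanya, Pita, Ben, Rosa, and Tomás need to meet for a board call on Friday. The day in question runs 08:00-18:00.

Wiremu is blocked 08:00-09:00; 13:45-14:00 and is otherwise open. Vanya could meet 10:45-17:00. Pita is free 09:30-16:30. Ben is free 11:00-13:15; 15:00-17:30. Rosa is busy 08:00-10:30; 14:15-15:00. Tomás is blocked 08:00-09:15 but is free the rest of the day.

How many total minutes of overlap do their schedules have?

225

Wiremu free: 09:00-13:45, 14:00-18:00 (invert busy blocks within the working day).
Vanya free: 10:45-17:00.
Pita free: 09:30-16:30.
Ben free: 11:00-13:15, 15:00-17:30.
Rosa free: 10:30-14:15, 15:00-18:00 (invert busy blocks within the working day).
Tomás free: 09:15-18:00 (invert busy blocks within the working day).
Wiremu ∩ Vanya: 10:45-13:45, 14:00-17:00.
Wiremu ∩ Vanya ∩ Pita: 10:45-13:45, 14:00-16:30.
Wiremu ∩ Vanya ∩ Pita ∩ Ben: 11:00-13:15, 15:00-16:30.
Wiremu ∩ Vanya ∩ Pita ∩ Ben ∩ Rosa: 11:00-13:15, 15:00-16:30.
Wiremu ∩ Vanya ∩ Pita ∩ Ben ∩ Rosa ∩ Tomás: 11:00-13:15, 15:00-16:30.
Summing the common windows: 135 + 90 = 225 minutes.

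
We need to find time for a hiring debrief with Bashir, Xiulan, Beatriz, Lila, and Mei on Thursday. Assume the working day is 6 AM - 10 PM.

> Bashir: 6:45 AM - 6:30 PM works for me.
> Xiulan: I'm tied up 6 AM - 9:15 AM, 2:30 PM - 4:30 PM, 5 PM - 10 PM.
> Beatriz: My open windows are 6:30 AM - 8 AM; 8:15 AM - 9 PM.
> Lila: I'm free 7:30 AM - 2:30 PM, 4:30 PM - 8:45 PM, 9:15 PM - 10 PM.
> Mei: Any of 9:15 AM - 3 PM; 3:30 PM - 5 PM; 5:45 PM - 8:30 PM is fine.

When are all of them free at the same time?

09:15-14:30, 16:30-17:00

Bashir free: 06:45-18:30.
Xiulan free: 09:15-14:30, 16:30-17:00 (invert busy blocks within the working day).
Beatriz free: 06:30-08:00, 08:15-21:00.
Lila free: 07:30-14:30, 16:30-20:45, 21:15-22:00.
Mei free: 09:15-15:00, 15:30-17:00, 17:45-20:30.
Bashir ∩ Xiulan: 09:15-14:30, 16:30-17:00.
Bashir ∩ Xiulan ∩ Beatriz: 09:15-14:30, 16:30-17:00.
Bashir ∩ Xiulan ∩ Beatriz ∩ Lila: 09:15-14:30, 16:30-17:00.
Bashir ∩ Xiulan ∩ Beatriz ∩ Lila ∩ Mei: 09:15-14:30, 16:30-17:00.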